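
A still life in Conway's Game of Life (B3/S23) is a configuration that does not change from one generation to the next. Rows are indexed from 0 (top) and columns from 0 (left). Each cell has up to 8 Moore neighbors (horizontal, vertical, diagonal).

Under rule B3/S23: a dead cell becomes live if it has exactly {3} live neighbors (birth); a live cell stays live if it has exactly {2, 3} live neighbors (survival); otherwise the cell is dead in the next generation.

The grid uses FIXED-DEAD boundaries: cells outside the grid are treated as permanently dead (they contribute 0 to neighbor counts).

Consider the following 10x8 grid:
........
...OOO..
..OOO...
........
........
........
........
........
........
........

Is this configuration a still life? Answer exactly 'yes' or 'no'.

Answer: no

Derivation:
Compute generation 1 and compare to generation 0 (given above):
Generation 1:
....O...
..O..O..
..O..O..
...O....
........
........
........
........
........
........
Cell (0,4) differs: gen0=0 vs gen1=1 -> NOT a still life.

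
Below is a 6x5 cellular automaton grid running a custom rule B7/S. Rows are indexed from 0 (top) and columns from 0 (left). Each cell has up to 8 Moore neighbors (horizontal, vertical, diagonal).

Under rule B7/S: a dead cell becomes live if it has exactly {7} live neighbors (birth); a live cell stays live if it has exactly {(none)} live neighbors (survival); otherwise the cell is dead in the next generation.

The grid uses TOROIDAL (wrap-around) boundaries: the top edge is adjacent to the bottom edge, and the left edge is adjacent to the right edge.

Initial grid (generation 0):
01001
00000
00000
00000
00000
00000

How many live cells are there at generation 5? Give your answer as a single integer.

Answer: 0

Derivation:
Simulating step by step:
Generation 0 (given above): 2 live cells
Generation 1: 0 live cells
00000
00000
00000
00000
00000
00000
Generation 2: 0 live cells
00000
00000
00000
00000
00000
00000
Generation 3: 0 live cells
00000
00000
00000
00000
00000
00000
Generation 4: 0 live cells
00000
00000
00000
00000
00000
00000
Generation 5: 0 live cells
00000
00000
00000
00000
00000
00000
Population at generation 5: 0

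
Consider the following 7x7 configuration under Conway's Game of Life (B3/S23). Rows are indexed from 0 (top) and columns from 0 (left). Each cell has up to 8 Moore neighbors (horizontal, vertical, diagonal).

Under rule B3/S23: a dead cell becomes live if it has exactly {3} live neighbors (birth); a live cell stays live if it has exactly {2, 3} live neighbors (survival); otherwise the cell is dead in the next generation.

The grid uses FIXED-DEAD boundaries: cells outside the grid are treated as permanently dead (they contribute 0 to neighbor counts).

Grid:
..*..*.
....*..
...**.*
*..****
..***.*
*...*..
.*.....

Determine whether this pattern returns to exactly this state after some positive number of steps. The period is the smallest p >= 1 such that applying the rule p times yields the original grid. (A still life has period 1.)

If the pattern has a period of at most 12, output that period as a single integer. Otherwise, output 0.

Answer: 0

Derivation:
Simulating and comparing each generation to the original:
Gen 0 (original, given above): 18 live cells
Gen 1: 10 live cells, differs from original
Gen 2: 11 live cells, differs from original
Gen 3: 13 live cells, differs from original
Gen 4: 12 live cells, differs from original
Gen 5: 13 live cells, differs from original
Gen 6: 10 live cells, differs from original
Gen 7: 11 live cells, differs from original
Gen 8: 11 live cells, differs from original
Gen 9: 16 live cells, differs from original
Gen 10: 14 live cells, differs from original
Gen 11: 17 live cells, differs from original
Gen 12: 20 live cells, differs from original
No period found within 12 steps.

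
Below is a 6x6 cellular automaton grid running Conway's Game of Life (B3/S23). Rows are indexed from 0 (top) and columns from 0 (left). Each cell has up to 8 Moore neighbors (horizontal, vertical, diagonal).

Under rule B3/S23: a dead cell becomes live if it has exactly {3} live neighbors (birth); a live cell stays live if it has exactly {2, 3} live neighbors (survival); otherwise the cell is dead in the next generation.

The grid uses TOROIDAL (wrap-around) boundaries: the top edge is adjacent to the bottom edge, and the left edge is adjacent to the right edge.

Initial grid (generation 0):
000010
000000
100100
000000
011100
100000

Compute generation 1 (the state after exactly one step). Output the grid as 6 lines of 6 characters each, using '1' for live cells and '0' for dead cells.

Answer: 000000
000000
000000
010100
011000
011100

Derivation:
Simulating step by step:
Generation 0 (given above): 7 live cells
Generation 1: 7 live cells
(generation 1 grid is the final answer)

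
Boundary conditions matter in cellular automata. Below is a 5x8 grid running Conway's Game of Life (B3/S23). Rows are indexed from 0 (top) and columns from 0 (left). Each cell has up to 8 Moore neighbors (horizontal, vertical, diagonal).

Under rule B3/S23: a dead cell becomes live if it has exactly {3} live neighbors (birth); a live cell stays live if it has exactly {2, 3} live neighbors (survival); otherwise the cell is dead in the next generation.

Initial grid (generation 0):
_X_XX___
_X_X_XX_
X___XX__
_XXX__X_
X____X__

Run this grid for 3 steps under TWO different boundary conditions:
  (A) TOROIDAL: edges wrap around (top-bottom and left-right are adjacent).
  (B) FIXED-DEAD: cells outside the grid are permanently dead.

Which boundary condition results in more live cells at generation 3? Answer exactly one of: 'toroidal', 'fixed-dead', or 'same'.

Under TOROIDAL boundary, generation 3:
___X__X_
____X_X_
________
__X__X__
___X____
Population = 7

Under FIXED-DEAD boundary, generation 3:
_____X__
_X___X__
X__X____
__XXX___
________
Population = 8

Comparison: toroidal=7, fixed-dead=8 -> fixed-dead

Answer: fixed-dead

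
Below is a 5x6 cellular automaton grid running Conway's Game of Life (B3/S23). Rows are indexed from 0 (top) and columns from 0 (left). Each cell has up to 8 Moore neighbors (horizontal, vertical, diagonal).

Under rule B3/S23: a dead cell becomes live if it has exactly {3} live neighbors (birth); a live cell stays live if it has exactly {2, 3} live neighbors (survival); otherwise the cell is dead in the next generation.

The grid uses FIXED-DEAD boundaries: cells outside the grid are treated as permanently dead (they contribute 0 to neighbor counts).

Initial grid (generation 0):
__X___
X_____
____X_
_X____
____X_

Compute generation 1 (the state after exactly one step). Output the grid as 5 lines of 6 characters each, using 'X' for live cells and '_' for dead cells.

Answer: ______
______
______
______
______

Derivation:
Simulating step by step:
Generation 0 (given above): 5 live cells
Generation 1: 0 live cells
(generation 1 grid is the final answer)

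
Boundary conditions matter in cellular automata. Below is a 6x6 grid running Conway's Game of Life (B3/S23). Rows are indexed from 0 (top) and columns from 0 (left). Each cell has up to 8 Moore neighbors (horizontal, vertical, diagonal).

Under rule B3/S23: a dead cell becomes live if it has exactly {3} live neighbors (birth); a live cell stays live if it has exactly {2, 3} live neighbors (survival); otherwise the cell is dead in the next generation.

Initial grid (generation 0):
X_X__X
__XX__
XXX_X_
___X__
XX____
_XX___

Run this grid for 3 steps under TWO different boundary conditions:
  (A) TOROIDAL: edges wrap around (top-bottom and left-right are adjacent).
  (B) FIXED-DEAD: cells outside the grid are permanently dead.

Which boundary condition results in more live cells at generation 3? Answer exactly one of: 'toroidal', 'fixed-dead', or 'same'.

Under TOROIDAL boundary, generation 3:
X___XX
X____X
__XX__
______
__X___
_X____
Population = 9

Under FIXED-DEAD boundary, generation 3:
_XXX__
_X__X_
X_XXX_
XXXX__
X_X___
_X____
Population = 16

Comparison: toroidal=9, fixed-dead=16 -> fixed-dead

Answer: fixed-dead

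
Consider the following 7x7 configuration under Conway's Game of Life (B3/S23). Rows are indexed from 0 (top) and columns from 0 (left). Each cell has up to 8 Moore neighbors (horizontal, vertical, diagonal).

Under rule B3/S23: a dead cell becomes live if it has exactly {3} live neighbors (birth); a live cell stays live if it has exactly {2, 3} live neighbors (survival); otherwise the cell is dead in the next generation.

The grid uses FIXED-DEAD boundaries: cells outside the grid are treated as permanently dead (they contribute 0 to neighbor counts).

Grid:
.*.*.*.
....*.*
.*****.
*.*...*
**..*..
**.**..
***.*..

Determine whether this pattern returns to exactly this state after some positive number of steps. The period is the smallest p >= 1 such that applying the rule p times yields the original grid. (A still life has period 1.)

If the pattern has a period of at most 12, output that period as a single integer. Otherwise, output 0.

Answer: 0

Derivation:
Simulating and comparing each generation to the original:
Gen 0 (original, given above): 24 live cells
Gen 1: 16 live cells, differs from original
Gen 2: 18 live cells, differs from original
Gen 3: 18 live cells, differs from original
Gen 4: 17 live cells, differs from original
Gen 5: 12 live cells, differs from original
Gen 6: 8 live cells, differs from original
Gen 7: 5 live cells, differs from original
Gen 8: 2 live cells, differs from original
Gen 9: 0 live cells, differs from original
Gen 10: 0 live cells, differs from original
Gen 11: 0 live cells, differs from original
Gen 12: 0 live cells, differs from original
No period found within 12 steps.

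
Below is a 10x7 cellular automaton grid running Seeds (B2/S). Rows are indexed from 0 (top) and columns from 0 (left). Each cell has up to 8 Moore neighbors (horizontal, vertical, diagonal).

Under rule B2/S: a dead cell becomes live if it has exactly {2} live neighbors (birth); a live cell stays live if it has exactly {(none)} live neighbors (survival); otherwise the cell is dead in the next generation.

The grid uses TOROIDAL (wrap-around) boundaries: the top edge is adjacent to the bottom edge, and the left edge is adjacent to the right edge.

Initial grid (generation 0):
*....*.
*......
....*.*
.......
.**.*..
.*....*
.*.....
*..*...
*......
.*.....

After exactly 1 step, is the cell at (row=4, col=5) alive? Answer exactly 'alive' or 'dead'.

Simulating step by step:
Generation 0 (given above): 15 live cells
Generation 1: 17 live cells
.......
.*..*..
*....*.
***.*..
...*.*.
...*.*.
......*
..*...*
..*...*
.......

Cell (4,5) at generation 1: 1 -> alive

Answer: alive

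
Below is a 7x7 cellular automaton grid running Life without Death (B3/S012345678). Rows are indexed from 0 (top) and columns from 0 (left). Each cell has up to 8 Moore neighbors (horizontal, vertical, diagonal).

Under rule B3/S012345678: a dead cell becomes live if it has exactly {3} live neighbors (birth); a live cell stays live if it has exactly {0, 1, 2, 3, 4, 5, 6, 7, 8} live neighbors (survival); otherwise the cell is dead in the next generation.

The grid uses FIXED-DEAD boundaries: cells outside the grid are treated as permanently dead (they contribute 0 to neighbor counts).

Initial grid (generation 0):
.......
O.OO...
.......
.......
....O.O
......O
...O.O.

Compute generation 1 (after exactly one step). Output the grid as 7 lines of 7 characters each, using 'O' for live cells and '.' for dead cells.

Simulating step by step:
Generation 0 (given above): 8 live cells
Generation 1: 10 live cells
(generation 1 grid is the final answer)

Answer: .......
O.OO...
.......
.......
....OOO
....O.O
...O.O.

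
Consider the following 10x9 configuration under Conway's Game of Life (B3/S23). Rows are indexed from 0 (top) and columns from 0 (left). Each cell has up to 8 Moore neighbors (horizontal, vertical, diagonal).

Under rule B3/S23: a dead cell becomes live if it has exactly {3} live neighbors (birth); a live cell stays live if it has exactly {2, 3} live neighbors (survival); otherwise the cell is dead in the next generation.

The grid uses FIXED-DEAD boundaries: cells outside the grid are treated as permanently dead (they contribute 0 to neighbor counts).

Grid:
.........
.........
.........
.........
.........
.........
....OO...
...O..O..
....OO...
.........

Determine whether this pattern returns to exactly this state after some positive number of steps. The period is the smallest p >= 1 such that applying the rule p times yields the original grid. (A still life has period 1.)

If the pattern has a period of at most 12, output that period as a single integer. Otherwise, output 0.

Simulating and comparing each generation to the original:
Gen 0 (original, given above): 6 live cells
Gen 1: 6 live cells, MATCHES original -> period = 1

Answer: 1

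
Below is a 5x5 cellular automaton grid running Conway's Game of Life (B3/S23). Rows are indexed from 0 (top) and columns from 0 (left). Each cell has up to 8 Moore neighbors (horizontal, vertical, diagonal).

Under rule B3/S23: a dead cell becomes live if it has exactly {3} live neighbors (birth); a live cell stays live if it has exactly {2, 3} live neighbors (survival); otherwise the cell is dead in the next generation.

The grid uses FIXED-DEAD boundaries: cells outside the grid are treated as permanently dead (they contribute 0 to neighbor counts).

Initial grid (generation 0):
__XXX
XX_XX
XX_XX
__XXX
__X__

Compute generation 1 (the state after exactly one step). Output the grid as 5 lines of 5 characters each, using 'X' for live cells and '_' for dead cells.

Simulating step by step:
Generation 0 (given above): 15 live cells
Generation 1: 7 live cells
(generation 1 grid is the final answer)

Answer: _XX_X
X____
X____
____X
__X__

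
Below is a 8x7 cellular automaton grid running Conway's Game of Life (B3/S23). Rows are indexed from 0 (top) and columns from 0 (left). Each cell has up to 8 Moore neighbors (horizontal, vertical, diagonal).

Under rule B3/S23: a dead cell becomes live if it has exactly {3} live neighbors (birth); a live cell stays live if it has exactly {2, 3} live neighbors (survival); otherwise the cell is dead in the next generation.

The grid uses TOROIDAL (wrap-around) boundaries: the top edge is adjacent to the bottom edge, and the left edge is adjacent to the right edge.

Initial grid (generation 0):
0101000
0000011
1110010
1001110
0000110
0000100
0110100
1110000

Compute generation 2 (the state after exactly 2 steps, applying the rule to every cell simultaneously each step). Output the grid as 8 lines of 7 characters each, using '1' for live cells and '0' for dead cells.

Answer: 0000001
0001111
1000010
1001001
0001000
0000000
0100000
1000001

Derivation:
Simulating step by step:
Generation 0 (given above): 21 live cells
Generation 1: 17 live cells
0100001
0000111
1111000
1011000
0000001
0000100
1010000
1000000
Generation 2: 14 live cells
(generation 2 grid is the final answer)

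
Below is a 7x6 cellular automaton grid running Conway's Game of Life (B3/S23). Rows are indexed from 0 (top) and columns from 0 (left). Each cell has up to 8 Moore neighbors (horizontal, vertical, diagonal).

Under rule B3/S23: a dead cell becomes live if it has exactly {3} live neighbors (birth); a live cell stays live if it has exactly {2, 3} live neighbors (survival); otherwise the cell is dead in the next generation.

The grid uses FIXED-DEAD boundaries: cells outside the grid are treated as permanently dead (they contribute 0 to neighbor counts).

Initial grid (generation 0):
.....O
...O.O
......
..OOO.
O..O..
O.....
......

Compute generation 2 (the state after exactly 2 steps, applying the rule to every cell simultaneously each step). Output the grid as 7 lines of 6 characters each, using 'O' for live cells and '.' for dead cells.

Simulating step by step:
Generation 0 (given above): 9 live cells
Generation 1: 10 live cells
....O.
....O.
..O...
..OOO.
.OOOO.
......
......
Generation 2: 8 live cells
(generation 2 grid is the final answer)

Answer: ......
...O..
..O.O.
....O.
.O..O.
..OO..
......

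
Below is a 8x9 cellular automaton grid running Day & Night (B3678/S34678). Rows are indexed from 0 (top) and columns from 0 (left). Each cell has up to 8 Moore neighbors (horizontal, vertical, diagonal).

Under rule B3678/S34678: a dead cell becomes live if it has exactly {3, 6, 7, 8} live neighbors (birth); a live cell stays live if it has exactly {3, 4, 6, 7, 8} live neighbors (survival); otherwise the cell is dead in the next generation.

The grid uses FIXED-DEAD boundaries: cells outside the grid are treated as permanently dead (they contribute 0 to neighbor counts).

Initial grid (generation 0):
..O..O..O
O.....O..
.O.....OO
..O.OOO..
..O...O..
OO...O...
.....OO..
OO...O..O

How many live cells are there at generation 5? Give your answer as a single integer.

Answer: 7

Derivation:
Simulating step by step:
Generation 0 (given above): 23 live cells
Generation 1: 15 live cells
.........
.O......O
.......O.
.O.O.OO..
...OO.O..
.....O...
....OOO..
......O..
Generation 2: 12 live cells
.........
.........
..O...O..
..O..OOO.
..O.O.O..
...O.....
.....OO..
.........
Generation 3: 11 live cells
.........
.........
.....OOO.
.O...OOO.
......OO.
....O.O..
.........
.........
Generation 4: 9 live cells
.........
......O..
.....O.O.
.....OO.O
.......O.
.....O.O.
.........
.........
Generation 5: 7 live cells
.........
.........
.....O.O.
......O..
.....O.OO
......O..
.........
.........
Population at generation 5: 7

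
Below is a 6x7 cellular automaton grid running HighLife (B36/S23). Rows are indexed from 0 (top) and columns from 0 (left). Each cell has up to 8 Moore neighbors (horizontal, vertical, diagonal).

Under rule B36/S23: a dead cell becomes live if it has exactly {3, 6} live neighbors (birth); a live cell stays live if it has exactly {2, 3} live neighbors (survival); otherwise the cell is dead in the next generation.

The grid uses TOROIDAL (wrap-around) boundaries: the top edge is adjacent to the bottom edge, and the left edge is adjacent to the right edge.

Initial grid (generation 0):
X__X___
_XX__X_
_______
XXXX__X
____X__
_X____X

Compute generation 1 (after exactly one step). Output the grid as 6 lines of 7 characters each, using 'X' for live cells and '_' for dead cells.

Simulating step by step:
Generation 0 (given above): 13 live cells
Generation 1: 14 live cells
(generation 1 grid is the final answer)

Answer: X_____X
_XX____
___X__X
XXXX___
___X_XX
X______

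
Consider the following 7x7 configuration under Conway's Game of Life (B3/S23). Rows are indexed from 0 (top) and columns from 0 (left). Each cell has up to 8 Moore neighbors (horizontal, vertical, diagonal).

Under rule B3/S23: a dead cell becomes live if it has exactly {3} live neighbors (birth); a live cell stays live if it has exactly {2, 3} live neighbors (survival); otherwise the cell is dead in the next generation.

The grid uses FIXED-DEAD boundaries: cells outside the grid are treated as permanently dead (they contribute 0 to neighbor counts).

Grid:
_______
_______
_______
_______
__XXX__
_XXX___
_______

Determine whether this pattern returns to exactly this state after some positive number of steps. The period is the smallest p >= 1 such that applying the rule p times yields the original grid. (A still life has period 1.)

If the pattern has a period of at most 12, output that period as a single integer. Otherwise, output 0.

Simulating and comparing each generation to the original:
Gen 0 (original, given above): 6 live cells
Gen 1: 6 live cells, differs from original
Gen 2: 6 live cells, MATCHES original -> period = 2

Answer: 2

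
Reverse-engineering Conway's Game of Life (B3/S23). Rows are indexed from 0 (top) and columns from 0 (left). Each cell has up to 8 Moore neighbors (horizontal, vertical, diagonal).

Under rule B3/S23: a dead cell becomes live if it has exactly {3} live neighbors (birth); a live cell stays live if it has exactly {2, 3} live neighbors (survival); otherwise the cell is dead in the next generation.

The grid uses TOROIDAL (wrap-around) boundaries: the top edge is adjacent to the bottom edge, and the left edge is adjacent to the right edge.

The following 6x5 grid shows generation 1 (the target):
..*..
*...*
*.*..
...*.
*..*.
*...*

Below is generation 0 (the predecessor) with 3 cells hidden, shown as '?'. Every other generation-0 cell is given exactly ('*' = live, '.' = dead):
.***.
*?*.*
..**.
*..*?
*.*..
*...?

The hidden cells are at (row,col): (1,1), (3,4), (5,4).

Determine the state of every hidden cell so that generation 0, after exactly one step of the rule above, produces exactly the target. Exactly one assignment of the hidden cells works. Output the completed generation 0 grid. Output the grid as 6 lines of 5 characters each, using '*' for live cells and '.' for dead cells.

Answer: .***.
*.*.*
..**.
*..*.
*.*..
*...*

Derivation:
Hidden generation-0 cells (in order): (1,1), (3,4), (5,4).
A hidden cell only influences target cells in its own 3x3 neighborhood. Try each of the 2^3 = 8 assignments, step the completed generation 0 forward once under B3/S23, and compare with the target:
  (1,1)=. (3,4)=. (5,4)=. -> step gives (0,3)='*' but target has '.' -> reject
  (1,1)=. (3,4)=. (5,4)=* -> step reproduces the target at every cell -> ACCEPT
  (1,1)=. (3,4)=* (5,4)=. -> step gives (0,3)='*' but target has '.' -> reject
  (1,1)=. (3,4)=* (5,4)=* -> step gives (2,0)='.' but target has '*' -> reject
  (1,1)=* (3,4)=. (5,4)=. -> step gives (0,2)='.' but target has '*' -> reject
  (1,1)=* (3,4)=. (5,4)=* -> step gives (0,2)='.' but target has '*' -> reject
  (1,1)=* (3,4)=* (5,4)=. -> step gives (0,2)='.' but target has '*' -> reject
  (1,1)=* (3,4)=* (5,4)=* -> step gives (0,2)='.' but target has '*' -> reject
Unique solution: (1,1)=dead, (3,4)=dead, (5,4)=live.
Check: live-neighbor counts of every cell in the completed generation 0:
54345
25563
34345
14434
34135
35443
Applying B3/S23 to generation 0 with these counts gives:
..*..
*...*
*.*..
...*.
*..*.
*...*
which matches the target exactly.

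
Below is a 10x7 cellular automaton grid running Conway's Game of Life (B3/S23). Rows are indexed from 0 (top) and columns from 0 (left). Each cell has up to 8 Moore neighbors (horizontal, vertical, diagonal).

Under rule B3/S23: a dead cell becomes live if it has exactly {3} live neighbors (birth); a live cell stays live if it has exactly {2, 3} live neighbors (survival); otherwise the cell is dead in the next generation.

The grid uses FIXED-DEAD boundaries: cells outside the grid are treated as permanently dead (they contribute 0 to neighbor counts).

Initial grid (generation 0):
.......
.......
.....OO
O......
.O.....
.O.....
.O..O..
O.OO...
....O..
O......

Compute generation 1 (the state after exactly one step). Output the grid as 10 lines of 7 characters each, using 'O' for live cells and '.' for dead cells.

Simulating step by step:
Generation 0 (given above): 12 live cells
Generation 1: 14 live cells
(generation 1 grid is the final answer)

Answer: .......
.......
.......
.......
OO.....
OOO....
OO.O...
.OOOO..
.O.O...
.......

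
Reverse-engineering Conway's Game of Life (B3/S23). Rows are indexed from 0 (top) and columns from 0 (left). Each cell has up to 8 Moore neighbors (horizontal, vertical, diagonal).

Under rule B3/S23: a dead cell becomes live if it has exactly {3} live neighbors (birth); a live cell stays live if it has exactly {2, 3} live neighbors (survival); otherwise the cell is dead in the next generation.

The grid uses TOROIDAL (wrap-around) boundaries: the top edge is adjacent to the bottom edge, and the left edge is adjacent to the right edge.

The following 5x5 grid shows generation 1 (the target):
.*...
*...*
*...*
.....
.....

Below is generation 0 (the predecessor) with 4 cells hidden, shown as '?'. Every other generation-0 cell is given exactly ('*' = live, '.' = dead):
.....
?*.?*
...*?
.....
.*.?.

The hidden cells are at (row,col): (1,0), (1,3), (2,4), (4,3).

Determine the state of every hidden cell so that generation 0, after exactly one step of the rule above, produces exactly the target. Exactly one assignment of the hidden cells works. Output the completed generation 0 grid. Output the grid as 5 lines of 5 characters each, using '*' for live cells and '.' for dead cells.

Hidden generation-0 cells (in order): (1,0), (1,3), (2,4), (4,3).
A hidden cell only influences target cells in its own 3x3 neighborhood. Try each of the 2^4 = 16 assignments, step the completed generation 0 forward once under B3/S23, and compare with the target:
  (1,0)=. (1,3)=. (2,4)=. (4,3)=. -> step gives (0,0)='*' but target has '.' -> reject
  (1,0)=. (1,3)=. (2,4)=. (4,3)=* -> step gives (0,0)='*' but target has '.' -> reject
  (1,0)=. (1,3)=. (2,4)=* (4,3)=. -> step gives (0,0)='*' but target has '.' -> reject
  (1,0)=. (1,3)=. (2,4)=* (4,3)=* -> step gives (0,0)='*' but target has '.' -> reject
  (1,0)=. (1,3)=* (2,4)=. (4,3)=. -> step gives (0,0)='*' but target has '.' -> reject
  (1,0)=. (1,3)=* (2,4)=. (4,3)=* -> step gives (0,0)='*' but target has '.' -> reject
  (1,0)=. (1,3)=* (2,4)=* (4,3)=. -> step gives (0,0)='*' but target has '.' -> reject
  (1,0)=. (1,3)=* (2,4)=* (4,3)=* -> step gives (0,0)='*' but target has '.' -> reject
  (1,0)=* (1,3)=. (2,4)=. (4,3)=. -> step reproduces the target at every cell -> ACCEPT
  (1,0)=* (1,3)=. (2,4)=. (4,3)=* -> step gives (0,2)='*' but target has '.' -> reject
  (1,0)=* (1,3)=. (2,4)=* (4,3)=. -> step gives (1,3)='*' but target has '.' -> reject
  (1,0)=* (1,3)=. (2,4)=* (4,3)=* -> step gives (0,2)='*' but target has '.' -> reject
  (1,0)=* (1,3)=* (2,4)=. (4,3)=. -> step gives (0,2)='*' but target has '.' -> reject
  (1,0)=* (1,3)=* (2,4)=. (4,3)=* -> step gives (0,3)='*' but target has '.' -> reject
  (1,0)=* (1,3)=* (2,4)=* (4,3)=. -> step gives (0,2)='*' but target has '.' -> reject
  (1,0)=* (1,3)=* (2,4)=* (4,3)=* -> step gives (0,3)='*' but target has '.' -> reject
Unique solution: (1,0)=live, (1,3)=dead, (2,4)=dead, (4,3)=dead.
Check: live-neighbor counts of every cell in the completed generation 0:
43212
21222
32213
11211
10100
Applying B3/S23 to generation 0 with these counts gives:
.*...
*...*
*...*
.....
.....
which matches the target exactly.

Answer: .....
**..*
...*.
.....
.*...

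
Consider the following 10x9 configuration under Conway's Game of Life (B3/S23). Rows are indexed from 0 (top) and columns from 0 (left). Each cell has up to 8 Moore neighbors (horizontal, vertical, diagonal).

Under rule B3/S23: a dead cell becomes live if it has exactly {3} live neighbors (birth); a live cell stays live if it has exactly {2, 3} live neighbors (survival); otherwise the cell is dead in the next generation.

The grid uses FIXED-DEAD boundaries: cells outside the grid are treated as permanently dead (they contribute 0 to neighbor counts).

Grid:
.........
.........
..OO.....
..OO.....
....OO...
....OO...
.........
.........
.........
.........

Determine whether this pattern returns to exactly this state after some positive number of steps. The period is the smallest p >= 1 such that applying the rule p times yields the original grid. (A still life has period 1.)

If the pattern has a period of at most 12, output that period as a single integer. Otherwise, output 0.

Answer: 2

Derivation:
Simulating and comparing each generation to the original:
Gen 0 (original, given above): 8 live cells
Gen 1: 6 live cells, differs from original
Gen 2: 8 live cells, MATCHES original -> period = 2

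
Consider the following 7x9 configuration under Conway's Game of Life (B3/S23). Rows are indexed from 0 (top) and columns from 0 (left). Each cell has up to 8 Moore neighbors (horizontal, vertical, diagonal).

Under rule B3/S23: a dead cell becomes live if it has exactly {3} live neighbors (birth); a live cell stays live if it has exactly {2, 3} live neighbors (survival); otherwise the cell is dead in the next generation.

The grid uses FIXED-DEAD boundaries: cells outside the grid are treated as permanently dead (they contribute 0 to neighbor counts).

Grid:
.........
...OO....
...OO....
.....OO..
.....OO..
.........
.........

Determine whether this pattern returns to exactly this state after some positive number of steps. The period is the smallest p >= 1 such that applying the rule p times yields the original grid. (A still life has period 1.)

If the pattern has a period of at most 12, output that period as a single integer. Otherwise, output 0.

Answer: 2

Derivation:
Simulating and comparing each generation to the original:
Gen 0 (original, given above): 8 live cells
Gen 1: 6 live cells, differs from original
Gen 2: 8 live cells, MATCHES original -> period = 2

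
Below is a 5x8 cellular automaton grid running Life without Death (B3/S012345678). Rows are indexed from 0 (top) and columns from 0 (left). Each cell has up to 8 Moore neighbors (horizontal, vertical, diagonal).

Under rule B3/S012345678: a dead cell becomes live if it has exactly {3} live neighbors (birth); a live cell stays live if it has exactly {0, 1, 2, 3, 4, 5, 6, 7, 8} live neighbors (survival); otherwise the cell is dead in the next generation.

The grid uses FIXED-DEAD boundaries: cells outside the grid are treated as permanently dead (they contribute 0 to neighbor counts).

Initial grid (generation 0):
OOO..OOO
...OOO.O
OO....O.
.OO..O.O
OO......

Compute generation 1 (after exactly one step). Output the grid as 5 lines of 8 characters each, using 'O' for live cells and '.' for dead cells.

Answer: OOOO.OOO
...OOO.O
OO.O..OO
.OO..OOO
OOO.....

Derivation:
Simulating step by step:
Generation 0 (given above): 19 live cells
Generation 1: 24 live cells
(generation 1 grid is the final answer)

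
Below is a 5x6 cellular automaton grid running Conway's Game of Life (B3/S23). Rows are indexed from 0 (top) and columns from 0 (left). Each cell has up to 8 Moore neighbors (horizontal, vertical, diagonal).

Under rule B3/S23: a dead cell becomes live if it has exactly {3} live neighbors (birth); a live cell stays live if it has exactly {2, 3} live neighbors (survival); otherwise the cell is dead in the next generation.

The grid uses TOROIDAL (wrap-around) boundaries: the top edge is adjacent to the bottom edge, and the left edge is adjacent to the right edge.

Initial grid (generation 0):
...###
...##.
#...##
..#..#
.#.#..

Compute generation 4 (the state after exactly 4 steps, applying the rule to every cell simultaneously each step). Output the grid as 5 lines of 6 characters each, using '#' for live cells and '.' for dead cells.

Simulating step by step:
Generation 0 (given above): 12 live cells
Generation 1: 10 live cells
.....#
#.....
#.....
.###.#
#..#.#
Generation 2: 14 live cells
....##
#....#
#.#..#
.###.#
.#.#.#
Generation 3: 8 live cells
......
.#....
..##..
...#.#
.#.#.#
Generation 4: 10 live cells
(generation 4 grid is the final answer)

Answer: #.#...
..#...
..###.
#..#..
#.#...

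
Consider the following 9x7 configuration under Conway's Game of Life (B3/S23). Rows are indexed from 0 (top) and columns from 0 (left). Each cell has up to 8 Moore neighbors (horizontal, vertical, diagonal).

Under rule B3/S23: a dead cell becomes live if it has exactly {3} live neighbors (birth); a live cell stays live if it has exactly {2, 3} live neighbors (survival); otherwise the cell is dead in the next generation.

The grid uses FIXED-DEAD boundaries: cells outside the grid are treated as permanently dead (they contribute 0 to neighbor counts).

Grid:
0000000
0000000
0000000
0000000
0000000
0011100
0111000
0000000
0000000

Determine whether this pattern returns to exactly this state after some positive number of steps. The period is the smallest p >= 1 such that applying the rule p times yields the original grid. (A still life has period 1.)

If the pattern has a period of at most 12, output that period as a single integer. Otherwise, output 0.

Answer: 2

Derivation:
Simulating and comparing each generation to the original:
Gen 0 (original, given above): 6 live cells
Gen 1: 6 live cells, differs from original
Gen 2: 6 live cells, MATCHES original -> period = 2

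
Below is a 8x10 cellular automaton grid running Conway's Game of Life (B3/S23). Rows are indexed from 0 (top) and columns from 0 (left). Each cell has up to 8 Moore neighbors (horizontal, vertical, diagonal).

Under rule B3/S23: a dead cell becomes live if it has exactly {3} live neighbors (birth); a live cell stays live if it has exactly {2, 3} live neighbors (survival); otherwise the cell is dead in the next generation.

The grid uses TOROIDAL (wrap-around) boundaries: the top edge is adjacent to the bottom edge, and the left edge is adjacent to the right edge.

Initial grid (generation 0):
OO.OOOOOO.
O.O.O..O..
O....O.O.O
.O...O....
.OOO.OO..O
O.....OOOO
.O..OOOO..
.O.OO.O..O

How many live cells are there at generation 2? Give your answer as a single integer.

Simulating step by step:
Generation 0 (given above): 39 live cells
Generation 1: 24 live cells
........O.
..O.......
O...OO..OO
.O...O..OO
.OO.OO...O
...O.....O
.OOOO.....
.O.......O
Generation 2: 23 live cells
..........
........O.
OO..OO..O.
.OOO..O...
.OOOOO...O
.....O....
.O.OO.....
OO.O......
Population at generation 2: 23

Answer: 23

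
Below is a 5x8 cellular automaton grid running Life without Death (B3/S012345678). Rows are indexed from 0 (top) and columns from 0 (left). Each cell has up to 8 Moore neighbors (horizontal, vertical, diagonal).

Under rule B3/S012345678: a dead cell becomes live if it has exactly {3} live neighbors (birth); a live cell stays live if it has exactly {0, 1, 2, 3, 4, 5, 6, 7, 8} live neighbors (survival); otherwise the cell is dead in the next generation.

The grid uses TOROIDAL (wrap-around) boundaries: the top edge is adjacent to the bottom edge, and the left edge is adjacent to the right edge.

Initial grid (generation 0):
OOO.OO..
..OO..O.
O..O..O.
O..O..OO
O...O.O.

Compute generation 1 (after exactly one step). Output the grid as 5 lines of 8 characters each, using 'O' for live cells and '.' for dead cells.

Answer: OOO.OOO.
O.OO..O.
OO.OOOO.
OO.OO.OO
O.O.O.O.

Derivation:
Simulating step by step:
Generation 0 (given above): 18 live cells
Generation 1: 26 live cells
(generation 1 grid is the final answer)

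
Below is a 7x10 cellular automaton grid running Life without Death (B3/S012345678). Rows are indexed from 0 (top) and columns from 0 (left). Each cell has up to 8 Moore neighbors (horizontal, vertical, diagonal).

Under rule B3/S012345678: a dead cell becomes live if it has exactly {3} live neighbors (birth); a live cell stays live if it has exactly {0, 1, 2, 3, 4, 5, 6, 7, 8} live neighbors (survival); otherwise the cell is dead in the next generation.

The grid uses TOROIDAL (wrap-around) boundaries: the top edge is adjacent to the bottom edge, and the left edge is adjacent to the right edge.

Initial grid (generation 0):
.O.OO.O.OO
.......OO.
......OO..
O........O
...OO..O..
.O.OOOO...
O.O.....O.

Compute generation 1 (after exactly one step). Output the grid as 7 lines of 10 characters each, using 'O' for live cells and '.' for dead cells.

Simulating step by step:
Generation 0 (given above): 23 live cells
Generation 1: 36 live cells
(generation 1 grid is the final answer)

Answer: OOOOO.O.OO
.....O.OOO
......OO.O
O.....OOOO
O.OOO.OO..
.O.OOOOO..
O.O...O.O.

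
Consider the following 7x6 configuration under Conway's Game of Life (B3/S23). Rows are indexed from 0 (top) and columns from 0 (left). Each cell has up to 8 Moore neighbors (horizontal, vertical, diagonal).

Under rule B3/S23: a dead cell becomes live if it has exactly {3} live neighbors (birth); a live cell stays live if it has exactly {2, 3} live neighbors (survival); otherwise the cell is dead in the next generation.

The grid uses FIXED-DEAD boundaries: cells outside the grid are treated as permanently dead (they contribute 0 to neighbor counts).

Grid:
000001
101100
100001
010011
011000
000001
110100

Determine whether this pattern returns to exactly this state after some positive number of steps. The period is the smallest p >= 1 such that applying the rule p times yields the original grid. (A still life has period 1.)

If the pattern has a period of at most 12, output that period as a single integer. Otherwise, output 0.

Simulating and comparing each generation to the original:
Gen 0 (original, given above): 15 live cells
Gen 1: 16 live cells, differs from original
Gen 2: 11 live cells, differs from original
Gen 3: 14 live cells, differs from original
Gen 4: 7 live cells, differs from original
Gen 5: 4 live cells, differs from original
Gen 6: 4 live cells, differs from original
Gen 7: 4 live cells, differs from original
Gen 8: 4 live cells, differs from original
Gen 9: 4 live cells, differs from original
Gen 10: 4 live cells, differs from original
Gen 11: 4 live cells, differs from original
Gen 12: 4 live cells, differs from original
No period found within 12 steps.

Answer: 0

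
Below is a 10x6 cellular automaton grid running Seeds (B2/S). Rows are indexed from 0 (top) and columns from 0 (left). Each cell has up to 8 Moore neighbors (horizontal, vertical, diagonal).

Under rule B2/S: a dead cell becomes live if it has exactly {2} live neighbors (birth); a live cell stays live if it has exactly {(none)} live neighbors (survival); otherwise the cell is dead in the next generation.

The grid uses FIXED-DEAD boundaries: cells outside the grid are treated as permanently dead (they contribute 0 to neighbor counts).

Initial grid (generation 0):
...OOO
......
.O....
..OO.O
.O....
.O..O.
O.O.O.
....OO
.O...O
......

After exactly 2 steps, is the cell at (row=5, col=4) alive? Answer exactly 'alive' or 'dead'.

Simulating step by step:
Generation 0 (given above): 17 live cells
Generation 1: 12 live cells
......
..OO.O
...OO.
O...O.
O....O
.....O
......
O.O...
......
......
Generation 2: 10 live cells
..OOO.
......
.O....
.O....
.O....
....O.
.O....
.O....
.O....
......

Cell (5,4) at generation 2: 1 -> alive

Answer: alive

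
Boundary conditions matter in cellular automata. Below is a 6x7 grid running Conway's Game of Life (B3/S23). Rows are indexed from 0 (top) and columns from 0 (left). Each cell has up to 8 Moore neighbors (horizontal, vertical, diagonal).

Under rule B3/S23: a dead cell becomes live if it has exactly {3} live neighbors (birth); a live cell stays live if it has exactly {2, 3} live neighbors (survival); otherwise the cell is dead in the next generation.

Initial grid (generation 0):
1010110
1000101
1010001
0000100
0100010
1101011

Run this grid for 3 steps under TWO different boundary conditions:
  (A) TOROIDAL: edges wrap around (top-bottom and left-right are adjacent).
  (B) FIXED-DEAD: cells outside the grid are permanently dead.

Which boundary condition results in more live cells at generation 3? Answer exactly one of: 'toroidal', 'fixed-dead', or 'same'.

Answer: fixed-dead

Derivation:
Under TOROIDAL boundary, generation 3:
1001100
1000100
1000110
0000000
0110010
0101000
Population = 13

Under FIXED-DEAD boundary, generation 3:
0000100
1000000
1011101
0110001
0010001
0011100
Population = 15

Comparison: toroidal=13, fixed-dead=15 -> fixed-dead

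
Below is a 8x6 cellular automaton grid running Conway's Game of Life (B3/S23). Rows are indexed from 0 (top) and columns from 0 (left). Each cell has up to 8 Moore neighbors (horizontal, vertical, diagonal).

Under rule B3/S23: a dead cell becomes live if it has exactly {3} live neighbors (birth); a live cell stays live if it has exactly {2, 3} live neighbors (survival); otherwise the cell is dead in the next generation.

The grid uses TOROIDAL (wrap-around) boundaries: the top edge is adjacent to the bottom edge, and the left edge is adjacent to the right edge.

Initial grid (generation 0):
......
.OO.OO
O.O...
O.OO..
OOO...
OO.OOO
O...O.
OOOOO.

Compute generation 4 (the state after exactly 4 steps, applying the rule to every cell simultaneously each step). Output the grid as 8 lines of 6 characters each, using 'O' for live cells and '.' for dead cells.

Simulating step by step:
Generation 0 (given above): 24 live cells
Generation 1: 17 live cells
......
OOOO.O
O...O.
O..O.O
......
...OO.
......
OOOOO.
Generation 2: 16 live cells
......
OOOOOO
......
O...OO
...O.O
......
.O...O
.OOO..
Generation 3: 20 live cells
.....O
OOOOOO
..O...
O...OO
O....O
O...O.
OO....
OOO...
Generation 4: 14 live cells
(generation 4 grid is the final answer)

Answer: ......
OOOOOO
..O...
OO..O.
.O....
......
..O...
..O..O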